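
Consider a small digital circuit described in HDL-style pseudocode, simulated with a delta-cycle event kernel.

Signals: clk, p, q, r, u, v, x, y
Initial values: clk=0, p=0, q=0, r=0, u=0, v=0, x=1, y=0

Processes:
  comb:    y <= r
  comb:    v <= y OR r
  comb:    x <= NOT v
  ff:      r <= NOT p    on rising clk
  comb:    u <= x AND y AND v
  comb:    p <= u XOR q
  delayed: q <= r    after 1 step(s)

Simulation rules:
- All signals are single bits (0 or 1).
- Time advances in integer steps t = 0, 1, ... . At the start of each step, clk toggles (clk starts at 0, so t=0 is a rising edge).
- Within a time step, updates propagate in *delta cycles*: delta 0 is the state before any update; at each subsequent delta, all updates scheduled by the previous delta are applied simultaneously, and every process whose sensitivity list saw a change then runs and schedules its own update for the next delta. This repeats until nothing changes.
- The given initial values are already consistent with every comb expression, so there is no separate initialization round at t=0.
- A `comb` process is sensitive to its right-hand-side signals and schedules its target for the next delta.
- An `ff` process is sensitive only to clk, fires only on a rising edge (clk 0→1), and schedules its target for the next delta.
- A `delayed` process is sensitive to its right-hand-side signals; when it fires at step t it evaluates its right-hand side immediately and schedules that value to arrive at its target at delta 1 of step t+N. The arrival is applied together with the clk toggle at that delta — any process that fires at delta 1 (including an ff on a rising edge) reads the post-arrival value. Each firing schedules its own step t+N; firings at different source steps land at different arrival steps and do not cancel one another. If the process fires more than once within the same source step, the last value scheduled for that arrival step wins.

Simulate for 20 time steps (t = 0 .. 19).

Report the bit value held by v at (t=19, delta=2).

0

t0.Δ0 q=0 clk=0 y=0 u=0 v=0 r=0 x=1 p=0
t0.Δ1 q=0 clk=1 y=0 u=0 v=0 r=0 x=1 p=0
t0.Δ2 q=0 clk=1 y=0 u=0 v=0 r=1 x=1 p=0
t0.Δ3 q=0 clk=1 y=1 u=0 v=1 r=1 x=1 p=0
t0.Δ4 q=0 clk=1 y=1 u=1 v=1 r=1 x=0 p=0
t0.Δ5 q=0 clk=1 y=1 u=0 v=1 r=1 x=0 p=1
t0.Δ6 q=0 clk=1 y=1 u=0 v=1 r=1 x=0 p=0
t1.Δ0 q=0 clk=1 y=1 u=0 v=1 r=1 x=0 p=0
t1.Δ1 q=1 clk=0 y=1 u=0 v=1 r=1 x=0 p=0
t1.Δ2 q=1 clk=0 y=1 u=0 v=1 r=1 x=0 p=1
t2.Δ0 q=1 clk=0 y=1 u=0 v=1 r=1 x=0 p=1
t2.Δ1 q=1 clk=1 y=1 u=0 v=1 r=1 x=0 p=1
t2.Δ2 q=1 clk=1 y=1 u=0 v=1 r=0 x=0 p=1
t2.Δ3 q=1 clk=1 y=0 u=0 v=1 r=0 x=0 p=1
t2.Δ4 q=1 clk=1 y=0 u=0 v=0 r=0 x=0 p=1
t2.Δ5 q=1 clk=1 y=0 u=0 v=0 r=0 x=1 p=1
t3.Δ0 q=1 clk=1 y=0 u=0 v=0 r=0 x=1 p=1
t3.Δ1 q=0 clk=0 y=0 u=0 v=0 r=0 x=1 p=1
t3.Δ2 q=0 clk=0 y=0 u=0 v=0 r=0 x=1 p=0
t4.Δ0 q=0 clk=0 y=0 u=0 v=0 r=0 x=1 p=0
t4.Δ1 q=0 clk=1 y=0 u=0 v=0 r=0 x=1 p=0
t4.Δ2 q=0 clk=1 y=0 u=0 v=0 r=1 x=1 p=0
t4.Δ3 q=0 clk=1 y=1 u=0 v=1 r=1 x=1 p=0
t4.Δ4 q=0 clk=1 y=1 u=1 v=1 r=1 x=0 p=0
t4.Δ5 q=0 clk=1 y=1 u=0 v=1 r=1 x=0 p=1
t4.Δ6 q=0 clk=1 y=1 u=0 v=1 r=1 x=0 p=0
t5.Δ0 q=0 clk=1 y=1 u=0 v=1 r=1 x=0 p=0
t5.Δ1 q=1 clk=0 y=1 u=0 v=1 r=1 x=0 p=0
t5.Δ2 q=1 clk=0 y=1 u=0 v=1 r=1 x=0 p=1
t6.Δ0 q=1 clk=0 y=1 u=0 v=1 r=1 x=0 p=1
t6.Δ1 q=1 clk=1 y=1 u=0 v=1 r=1 x=0 p=1
t6.Δ2 q=1 clk=1 y=1 u=0 v=1 r=0 x=0 p=1
t6.Δ3 q=1 clk=1 y=0 u=0 v=1 r=0 x=0 p=1
t6.Δ4 q=1 clk=1 y=0 u=0 v=0 r=0 x=0 p=1
t6.Δ5 q=1 clk=1 y=0 u=0 v=0 r=0 x=1 p=1
t7.Δ0 q=1 clk=1 y=0 u=0 v=0 r=0 x=1 p=1
t7.Δ1 q=0 clk=0 y=0 u=0 v=0 r=0 x=1 p=1
t7.Δ2 q=0 clk=0 y=0 u=0 v=0 r=0 x=1 p=0
t8.Δ0 q=0 clk=0 y=0 u=0 v=0 r=0 x=1 p=0
t8.Δ1 q=0 clk=1 y=0 u=0 v=0 r=0 x=1 p=0
t8.Δ2 q=0 clk=1 y=0 u=0 v=0 r=1 x=1 p=0
t8.Δ3 q=0 clk=1 y=1 u=0 v=1 r=1 x=1 p=0
t8.Δ4 q=0 clk=1 y=1 u=1 v=1 r=1 x=0 p=0
t8.Δ5 q=0 clk=1 y=1 u=0 v=1 r=1 x=0 p=1
t8.Δ6 q=0 clk=1 y=1 u=0 v=1 r=1 x=0 p=0
t9.Δ0 q=0 clk=1 y=1 u=0 v=1 r=1 x=0 p=0
t9.Δ1 q=1 clk=0 y=1 u=0 v=1 r=1 x=0 p=0
t9.Δ2 q=1 clk=0 y=1 u=0 v=1 r=1 x=0 p=1
t10.Δ0 q=1 clk=0 y=1 u=0 v=1 r=1 x=0 p=1
t10.Δ1 q=1 clk=1 y=1 u=0 v=1 r=1 x=0 p=1
t10.Δ2 q=1 clk=1 y=1 u=0 v=1 r=0 x=0 p=1
t10.Δ3 q=1 clk=1 y=0 u=0 v=1 r=0 x=0 p=1
t10.Δ4 q=1 clk=1 y=0 u=0 v=0 r=0 x=0 p=1
t10.Δ5 q=1 clk=1 y=0 u=0 v=0 r=0 x=1 p=1
t11.Δ0 q=1 clk=1 y=0 u=0 v=0 r=0 x=1 p=1
t11.Δ1 q=0 clk=0 y=0 u=0 v=0 r=0 x=1 p=1
t11.Δ2 q=0 clk=0 y=0 u=0 v=0 r=0 x=1 p=0
t12.Δ0 q=0 clk=0 y=0 u=0 v=0 r=0 x=1 p=0
t12.Δ1 q=0 clk=1 y=0 u=0 v=0 r=0 x=1 p=0
t12.Δ2 q=0 clk=1 y=0 u=0 v=0 r=1 x=1 p=0
t12.Δ3 q=0 clk=1 y=1 u=0 v=1 r=1 x=1 p=0
t12.Δ4 q=0 clk=1 y=1 u=1 v=1 r=1 x=0 p=0
t12.Δ5 q=0 clk=1 y=1 u=0 v=1 r=1 x=0 p=1
t12.Δ6 q=0 clk=1 y=1 u=0 v=1 r=1 x=0 p=0
t13.Δ0 q=0 clk=1 y=1 u=0 v=1 r=1 x=0 p=0
t13.Δ1 q=1 clk=0 y=1 u=0 v=1 r=1 x=0 p=0
t13.Δ2 q=1 clk=0 y=1 u=0 v=1 r=1 x=0 p=1
t14.Δ0 q=1 clk=0 y=1 u=0 v=1 r=1 x=0 p=1
t14.Δ1 q=1 clk=1 y=1 u=0 v=1 r=1 x=0 p=1
t14.Δ2 q=1 clk=1 y=1 u=0 v=1 r=0 x=0 p=1
t14.Δ3 q=1 clk=1 y=0 u=0 v=1 r=0 x=0 p=1
t14.Δ4 q=1 clk=1 y=0 u=0 v=0 r=0 x=0 p=1
t14.Δ5 q=1 clk=1 y=0 u=0 v=0 r=0 x=1 p=1
t15.Δ0 q=1 clk=1 y=0 u=0 v=0 r=0 x=1 p=1
t15.Δ1 q=0 clk=0 y=0 u=0 v=0 r=0 x=1 p=1
t15.Δ2 q=0 clk=0 y=0 u=0 v=0 r=0 x=1 p=0
t16.Δ0 q=0 clk=0 y=0 u=0 v=0 r=0 x=1 p=0
t16.Δ1 q=0 clk=1 y=0 u=0 v=0 r=0 x=1 p=0
t16.Δ2 q=0 clk=1 y=0 u=0 v=0 r=1 x=1 p=0
t16.Δ3 q=0 clk=1 y=1 u=0 v=1 r=1 x=1 p=0
t16.Δ4 q=0 clk=1 y=1 u=1 v=1 r=1 x=0 p=0
t16.Δ5 q=0 clk=1 y=1 u=0 v=1 r=1 x=0 p=1
t16.Δ6 q=0 clk=1 y=1 u=0 v=1 r=1 x=0 p=0
t17.Δ0 q=0 clk=1 y=1 u=0 v=1 r=1 x=0 p=0
t17.Δ1 q=1 clk=0 y=1 u=0 v=1 r=1 x=0 p=0
t17.Δ2 q=1 clk=0 y=1 u=0 v=1 r=1 x=0 p=1
t18.Δ0 q=1 clk=0 y=1 u=0 v=1 r=1 x=0 p=1
t18.Δ1 q=1 clk=1 y=1 u=0 v=1 r=1 x=0 p=1
t18.Δ2 q=1 clk=1 y=1 u=0 v=1 r=0 x=0 p=1
t18.Δ3 q=1 clk=1 y=0 u=0 v=1 r=0 x=0 p=1
t18.Δ4 q=1 clk=1 y=0 u=0 v=0 r=0 x=0 p=1
t18.Δ5 q=1 clk=1 y=0 u=0 v=0 r=0 x=1 p=1
t19.Δ0 q=1 clk=1 y=0 u=0 v=0 r=0 x=1 p=1
t19.Δ1 q=0 clk=0 y=0 u=0 v=0 r=0 x=1 p=1
t19.Δ2 q=0 clk=0 y=0 u=0 v=0 r=0 x=1 p=0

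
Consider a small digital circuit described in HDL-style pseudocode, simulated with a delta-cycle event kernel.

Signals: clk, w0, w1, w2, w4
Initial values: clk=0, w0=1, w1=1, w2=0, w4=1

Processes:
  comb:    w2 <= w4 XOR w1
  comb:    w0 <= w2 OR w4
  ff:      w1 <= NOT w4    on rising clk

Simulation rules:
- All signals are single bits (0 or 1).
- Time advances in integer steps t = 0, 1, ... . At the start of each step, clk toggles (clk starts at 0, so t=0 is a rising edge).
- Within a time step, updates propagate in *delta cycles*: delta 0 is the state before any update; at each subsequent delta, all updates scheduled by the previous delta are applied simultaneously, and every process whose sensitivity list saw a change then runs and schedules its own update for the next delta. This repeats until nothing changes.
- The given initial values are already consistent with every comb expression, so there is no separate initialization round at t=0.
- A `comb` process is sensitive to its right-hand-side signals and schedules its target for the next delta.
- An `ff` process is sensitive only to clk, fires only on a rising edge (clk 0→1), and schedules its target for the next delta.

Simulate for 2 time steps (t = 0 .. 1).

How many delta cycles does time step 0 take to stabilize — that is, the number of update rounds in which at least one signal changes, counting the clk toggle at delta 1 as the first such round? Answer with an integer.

t=0 Δ0: w2=0 w4=1 w1=1 clk=0 w0=1
  Δ1: clk:0→1
  Δ2: w1:1→0
  Δ3: w2:0→1
  (3Δ to stable)
t=1 Δ0: w2=1 w4=1 w1=0 clk=1 w0=1
  Δ1: clk:1→0
  (1Δ to stable)

3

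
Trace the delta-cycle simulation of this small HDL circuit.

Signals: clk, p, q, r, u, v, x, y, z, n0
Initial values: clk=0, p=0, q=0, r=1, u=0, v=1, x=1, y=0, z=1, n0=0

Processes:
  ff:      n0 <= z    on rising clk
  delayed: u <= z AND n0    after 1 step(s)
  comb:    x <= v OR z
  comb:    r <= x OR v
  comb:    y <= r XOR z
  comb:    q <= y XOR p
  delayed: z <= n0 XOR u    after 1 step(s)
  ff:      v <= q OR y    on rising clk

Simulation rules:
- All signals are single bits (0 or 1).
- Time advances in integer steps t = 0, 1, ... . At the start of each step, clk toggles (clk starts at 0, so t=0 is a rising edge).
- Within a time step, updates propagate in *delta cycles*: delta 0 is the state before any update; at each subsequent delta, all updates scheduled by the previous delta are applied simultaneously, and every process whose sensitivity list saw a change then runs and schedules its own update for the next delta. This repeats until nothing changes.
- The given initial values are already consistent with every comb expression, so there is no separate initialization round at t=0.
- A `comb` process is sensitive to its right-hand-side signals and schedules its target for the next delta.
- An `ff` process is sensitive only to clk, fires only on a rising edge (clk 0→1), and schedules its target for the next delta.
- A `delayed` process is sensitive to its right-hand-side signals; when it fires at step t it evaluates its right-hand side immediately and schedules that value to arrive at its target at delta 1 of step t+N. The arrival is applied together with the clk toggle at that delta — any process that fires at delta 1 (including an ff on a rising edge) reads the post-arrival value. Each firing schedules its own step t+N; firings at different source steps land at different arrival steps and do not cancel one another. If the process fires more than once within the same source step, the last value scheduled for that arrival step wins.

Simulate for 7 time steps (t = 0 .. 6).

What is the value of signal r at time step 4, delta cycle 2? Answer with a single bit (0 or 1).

1

[bits: u,r,v,n0,clk,q,p,x,z,y]
t=0: Δ0=0110000110 Δ1=0110100110 Δ2=0101100110 | 2Δ
t=1: Δ0=0101100110 Δ1=1101000110 | 1Δ
t=2: Δ0=1101000110 Δ1=1101100100 Δ2=1100100001 Δ3=1000110001 Δ4=1000110000 Δ5=1000100000 | 5Δ
t=3: Δ0=1000100000 Δ1=0000000010 Δ2=0000000111 Δ3=0100010111 Δ4=0100010110 Δ5=0100000110 | 5Δ
t=4: Δ0=0100000110 Δ1=0100100100 Δ2=0100100001 Δ3=0000110001 Δ4=0000110000 Δ5=0000100000 | 5Δ
t=5: Δ0=0000100000 Δ1=0000000000 | 1Δ
t=6: Δ0=0000000000 Δ1=0000100000 | 1Δ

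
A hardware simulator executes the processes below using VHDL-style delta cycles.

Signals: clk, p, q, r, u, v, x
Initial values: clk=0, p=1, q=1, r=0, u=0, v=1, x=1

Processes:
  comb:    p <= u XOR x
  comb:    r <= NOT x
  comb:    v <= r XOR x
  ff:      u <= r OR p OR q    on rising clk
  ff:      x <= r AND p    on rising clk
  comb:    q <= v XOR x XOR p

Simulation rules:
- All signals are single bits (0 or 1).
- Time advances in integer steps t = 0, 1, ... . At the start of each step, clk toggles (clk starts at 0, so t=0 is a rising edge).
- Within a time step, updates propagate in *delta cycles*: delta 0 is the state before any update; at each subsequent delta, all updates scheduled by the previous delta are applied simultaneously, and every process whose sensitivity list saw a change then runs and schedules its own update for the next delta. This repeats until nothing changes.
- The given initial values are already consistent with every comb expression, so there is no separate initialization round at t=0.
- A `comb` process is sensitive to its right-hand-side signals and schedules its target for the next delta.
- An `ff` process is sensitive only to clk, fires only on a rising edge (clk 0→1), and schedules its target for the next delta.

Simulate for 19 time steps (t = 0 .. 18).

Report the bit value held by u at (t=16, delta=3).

t=0 Δ0: p=1 x=1 q=1 clk=0 v=1 u=0 r=0
  Δ1: clk:0→1
  Δ2: x:1→0, u:0→1
  Δ3: q:1→0, v:1→0, r:0→1
  Δ4: q:0→1, v:0→1
  Δ5: q:1→0
  (5Δ to stable)
t=1 Δ0: p=1 x=0 q=0 clk=1 v=1 u=1 r=1
  Δ1: clk:1→0
  (1Δ to stable)
t=2 Δ0: p=1 x=0 q=0 clk=0 v=1 u=1 r=1
  Δ1: clk:0→1
  Δ2: x:0→1
  Δ3: p:1→0, q:0→1, v:1→0, r:1→0
  Δ4: v:0→1
  Δ5: q:1→0
  (5Δ to stable)
t=3 Δ0: p=0 x=1 q=0 clk=1 v=1 u=1 r=0
  Δ1: clk:1→0
  (1Δ to stable)
t=4 Δ0: p=0 x=1 q=0 clk=0 v=1 u=1 r=0
  Δ1: clk:0→1
  Δ2: x:1→0, u:1→0
  Δ3: q:0→1, v:1→0, r:0→1
  Δ4: q:1→0, v:0→1
  Δ5: q:0→1
  (5Δ to stable)
t=5 Δ0: p=0 x=0 q=1 clk=1 v=1 u=0 r=1
  Δ1: clk:1→0
  (1Δ to stable)
t=6 Δ0: p=0 x=0 q=1 clk=0 v=1 u=0 r=1
  Δ1: clk:0→1
  Δ2: u:0→1
  Δ3: p:0→1
  Δ4: q:1→0
  (4Δ to stable)
t=7 Δ0: p=1 x=0 q=0 clk=1 v=1 u=1 r=1
  Δ1: clk:1→0
  (1Δ to stable)
t=8 Δ0: p=1 x=0 q=0 clk=0 v=1 u=1 r=1
  Δ1: clk:0→1
  Δ2: x:0→1
  Δ3: p:1→0, q:0→1, v:1→0, r:1→0
  Δ4: v:0→1
  Δ5: q:1→0
  (5Δ to stable)
t=9 Δ0: p=0 x=1 q=0 clk=1 v=1 u=1 r=0
  Δ1: clk:1→0
  (1Δ to stable)
t=10 Δ0: p=0 x=1 q=0 clk=0 v=1 u=1 r=0
  Δ1: clk:0→1
  Δ2: x:1→0, u:1→0
  Δ3: q:0→1, v:1→0, r:0→1
  Δ4: q:1→0, v:0→1
  Δ5: q:0→1
  (5Δ to stable)
t=11 Δ0: p=0 x=0 q=1 clk=1 v=1 u=0 r=1
  Δ1: clk:1→0
  (1Δ to stable)
t=12 Δ0: p=0 x=0 q=1 clk=0 v=1 u=0 r=1
  Δ1: clk:0→1
  Δ2: u:0→1
  Δ3: p:0→1
  Δ4: q:1→0
  (4Δ to stable)
t=13 Δ0: p=1 x=0 q=0 clk=1 v=1 u=1 r=1
  Δ1: clk:1→0
  (1Δ to stable)
t=14 Δ0: p=1 x=0 q=0 clk=0 v=1 u=1 r=1
  Δ1: clk:0→1
  Δ2: x:0→1
  Δ3: p:1→0, q:0→1, v:1→0, r:1→0
  Δ4: v:0→1
  Δ5: q:1→0
  (5Δ to stable)
t=15 Δ0: p=0 x=1 q=0 clk=1 v=1 u=1 r=0
  Δ1: clk:1→0
  (1Δ to stable)
t=16 Δ0: p=0 x=1 q=0 clk=0 v=1 u=1 r=0
  Δ1: clk:0→1
  Δ2: x:1→0, u:1→0
  Δ3: q:0→1, v:1→0, r:0→1
  Δ4: q:1→0, v:0→1
  Δ5: q:0→1
  (5Δ to stable)
t=17 Δ0: p=0 x=0 q=1 clk=1 v=1 u=0 r=1
  Δ1: clk:1→0
  (1Δ to stable)
t=18 Δ0: p=0 x=0 q=1 clk=0 v=1 u=0 r=1
  Δ1: clk:0→1
  Δ2: u:0→1
  Δ3: p:0→1
  Δ4: q:1→0
  (4Δ to stable)

0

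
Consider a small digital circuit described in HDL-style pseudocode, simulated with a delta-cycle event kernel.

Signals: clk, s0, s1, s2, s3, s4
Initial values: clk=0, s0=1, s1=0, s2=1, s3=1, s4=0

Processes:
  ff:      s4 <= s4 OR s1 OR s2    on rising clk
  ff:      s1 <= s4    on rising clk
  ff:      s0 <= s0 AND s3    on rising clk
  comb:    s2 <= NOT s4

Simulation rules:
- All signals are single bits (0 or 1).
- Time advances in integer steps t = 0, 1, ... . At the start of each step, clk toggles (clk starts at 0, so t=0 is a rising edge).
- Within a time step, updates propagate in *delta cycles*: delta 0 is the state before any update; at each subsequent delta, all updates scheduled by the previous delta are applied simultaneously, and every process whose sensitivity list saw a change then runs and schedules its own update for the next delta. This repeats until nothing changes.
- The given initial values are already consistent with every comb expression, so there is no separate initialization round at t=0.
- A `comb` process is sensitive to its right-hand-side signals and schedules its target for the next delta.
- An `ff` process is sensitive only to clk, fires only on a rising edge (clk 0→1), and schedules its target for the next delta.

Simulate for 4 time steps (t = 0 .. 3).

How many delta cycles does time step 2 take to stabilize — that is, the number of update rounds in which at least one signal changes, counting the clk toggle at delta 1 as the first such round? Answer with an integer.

2

[bits: s1,clk,s3,s2,s4,s0]
t=0: Δ0=001101 Δ1=011101 Δ2=011111 Δ3=011011 | 3Δ
t=1: Δ0=011011 Δ1=001011 | 1Δ
t=2: Δ0=001011 Δ1=011011 Δ2=111011 | 2Δ
t=3: Δ0=111011 Δ1=101011 | 1Δ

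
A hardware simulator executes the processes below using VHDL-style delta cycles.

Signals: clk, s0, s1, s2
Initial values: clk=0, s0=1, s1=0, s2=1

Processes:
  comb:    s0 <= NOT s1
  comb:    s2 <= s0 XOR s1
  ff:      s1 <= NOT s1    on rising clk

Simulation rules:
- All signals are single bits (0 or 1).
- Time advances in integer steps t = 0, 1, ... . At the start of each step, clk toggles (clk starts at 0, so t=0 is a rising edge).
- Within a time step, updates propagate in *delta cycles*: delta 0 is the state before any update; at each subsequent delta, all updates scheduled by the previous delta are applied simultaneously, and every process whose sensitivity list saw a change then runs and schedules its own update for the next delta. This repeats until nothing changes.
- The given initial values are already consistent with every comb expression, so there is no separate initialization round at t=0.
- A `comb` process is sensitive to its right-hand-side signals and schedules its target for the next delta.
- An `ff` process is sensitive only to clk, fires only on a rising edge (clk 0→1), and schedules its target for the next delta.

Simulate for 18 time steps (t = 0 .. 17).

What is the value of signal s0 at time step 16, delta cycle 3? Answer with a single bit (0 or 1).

t0.Δ0 clk=0 s1=0 s0=1 s2=1
t0.Δ1 clk=1 s1=0 s0=1 s2=1
t0.Δ2 clk=1 s1=1 s0=1 s2=1
t0.Δ3 clk=1 s1=1 s0=0 s2=0
t0.Δ4 clk=1 s1=1 s0=0 s2=1
t1.Δ0 clk=1 s1=1 s0=0 s2=1
t1.Δ1 clk=0 s1=1 s0=0 s2=1
t2.Δ0 clk=0 s1=1 s0=0 s2=1
t2.Δ1 clk=1 s1=1 s0=0 s2=1
t2.Δ2 clk=1 s1=0 s0=0 s2=1
t2.Δ3 clk=1 s1=0 s0=1 s2=0
t2.Δ4 clk=1 s1=0 s0=1 s2=1
t3.Δ0 clk=1 s1=0 s0=1 s2=1
t3.Δ1 clk=0 s1=0 s0=1 s2=1
t4.Δ0 clk=0 s1=0 s0=1 s2=1
t4.Δ1 clk=1 s1=0 s0=1 s2=1
t4.Δ2 clk=1 s1=1 s0=1 s2=1
t4.Δ3 clk=1 s1=1 s0=0 s2=0
t4.Δ4 clk=1 s1=1 s0=0 s2=1
t5.Δ0 clk=1 s1=1 s0=0 s2=1
t5.Δ1 clk=0 s1=1 s0=0 s2=1
t6.Δ0 clk=0 s1=1 s0=0 s2=1
t6.Δ1 clk=1 s1=1 s0=0 s2=1
t6.Δ2 clk=1 s1=0 s0=0 s2=1
t6.Δ3 clk=1 s1=0 s0=1 s2=0
t6.Δ4 clk=1 s1=0 s0=1 s2=1
t7.Δ0 clk=1 s1=0 s0=1 s2=1
t7.Δ1 clk=0 s1=0 s0=1 s2=1
t8.Δ0 clk=0 s1=0 s0=1 s2=1
t8.Δ1 clk=1 s1=0 s0=1 s2=1
t8.Δ2 clk=1 s1=1 s0=1 s2=1
t8.Δ3 clk=1 s1=1 s0=0 s2=0
t8.Δ4 clk=1 s1=1 s0=0 s2=1
t9.Δ0 clk=1 s1=1 s0=0 s2=1
t9.Δ1 clk=0 s1=1 s0=0 s2=1
t10.Δ0 clk=0 s1=1 s0=0 s2=1
t10.Δ1 clk=1 s1=1 s0=0 s2=1
t10.Δ2 clk=1 s1=0 s0=0 s2=1
t10.Δ3 clk=1 s1=0 s0=1 s2=0
t10.Δ4 clk=1 s1=0 s0=1 s2=1
t11.Δ0 clk=1 s1=0 s0=1 s2=1
t11.Δ1 clk=0 s1=0 s0=1 s2=1
t12.Δ0 clk=0 s1=0 s0=1 s2=1
t12.Δ1 clk=1 s1=0 s0=1 s2=1
t12.Δ2 clk=1 s1=1 s0=1 s2=1
t12.Δ3 clk=1 s1=1 s0=0 s2=0
t12.Δ4 clk=1 s1=1 s0=0 s2=1
t13.Δ0 clk=1 s1=1 s0=0 s2=1
t13.Δ1 clk=0 s1=1 s0=0 s2=1
t14.Δ0 clk=0 s1=1 s0=0 s2=1
t14.Δ1 clk=1 s1=1 s0=0 s2=1
t14.Δ2 clk=1 s1=0 s0=0 s2=1
t14.Δ3 clk=1 s1=0 s0=1 s2=0
t14.Δ4 clk=1 s1=0 s0=1 s2=1
t15.Δ0 clk=1 s1=0 s0=1 s2=1
t15.Δ1 clk=0 s1=0 s0=1 s2=1
t16.Δ0 clk=0 s1=0 s0=1 s2=1
t16.Δ1 clk=1 s1=0 s0=1 s2=1
t16.Δ2 clk=1 s1=1 s0=1 s2=1
t16.Δ3 clk=1 s1=1 s0=0 s2=0
t16.Δ4 clk=1 s1=1 s0=0 s2=1
t17.Δ0 clk=1 s1=1 s0=0 s2=1
t17.Δ1 clk=0 s1=1 s0=0 s2=1

0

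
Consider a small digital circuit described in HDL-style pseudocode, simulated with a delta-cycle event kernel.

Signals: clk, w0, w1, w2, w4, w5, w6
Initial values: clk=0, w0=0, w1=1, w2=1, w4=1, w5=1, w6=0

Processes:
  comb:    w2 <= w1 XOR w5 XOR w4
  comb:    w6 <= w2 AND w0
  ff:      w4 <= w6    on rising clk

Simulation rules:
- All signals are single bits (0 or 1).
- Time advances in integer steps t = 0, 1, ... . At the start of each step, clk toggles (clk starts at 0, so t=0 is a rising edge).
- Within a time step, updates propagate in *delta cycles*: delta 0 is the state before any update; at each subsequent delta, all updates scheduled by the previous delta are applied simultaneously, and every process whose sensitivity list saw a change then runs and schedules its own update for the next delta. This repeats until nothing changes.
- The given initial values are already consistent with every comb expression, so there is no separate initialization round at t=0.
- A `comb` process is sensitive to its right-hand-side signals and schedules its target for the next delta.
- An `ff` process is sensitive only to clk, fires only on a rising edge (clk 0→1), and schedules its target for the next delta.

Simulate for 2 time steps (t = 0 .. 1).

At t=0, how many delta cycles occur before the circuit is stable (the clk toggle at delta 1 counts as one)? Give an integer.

t0.Δ0 w1=1 w0=0 w5=1 w6=0 w4=1 w2=1 clk=0
t0.Δ1 w1=1 w0=0 w5=1 w6=0 w4=1 w2=1 clk=1
t0.Δ2 w1=1 w0=0 w5=1 w6=0 w4=0 w2=1 clk=1
t0.Δ3 w1=1 w0=0 w5=1 w6=0 w4=0 w2=0 clk=1
t1.Δ0 w1=1 w0=0 w5=1 w6=0 w4=0 w2=0 clk=1
t1.Δ1 w1=1 w0=0 w5=1 w6=0 w4=0 w2=0 clk=0

3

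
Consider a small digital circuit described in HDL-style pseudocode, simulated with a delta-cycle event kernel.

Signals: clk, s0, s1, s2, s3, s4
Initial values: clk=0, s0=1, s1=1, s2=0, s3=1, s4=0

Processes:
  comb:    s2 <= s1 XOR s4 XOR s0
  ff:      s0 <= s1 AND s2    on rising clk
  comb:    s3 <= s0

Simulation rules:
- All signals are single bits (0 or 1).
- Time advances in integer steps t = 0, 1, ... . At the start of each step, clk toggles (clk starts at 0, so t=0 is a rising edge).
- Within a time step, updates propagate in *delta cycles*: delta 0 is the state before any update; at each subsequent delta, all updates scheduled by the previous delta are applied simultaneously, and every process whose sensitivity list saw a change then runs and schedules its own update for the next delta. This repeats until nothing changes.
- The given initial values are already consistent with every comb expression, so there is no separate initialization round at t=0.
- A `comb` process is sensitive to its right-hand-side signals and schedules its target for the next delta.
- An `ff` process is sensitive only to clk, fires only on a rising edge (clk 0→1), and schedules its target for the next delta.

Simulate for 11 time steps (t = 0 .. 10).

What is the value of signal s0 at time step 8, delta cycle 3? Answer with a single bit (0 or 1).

0

t=0 Δ0: s2=0 s4=0 s0=1 s1=1 clk=0 s3=1
  Δ1: clk:0→1
  Δ2: s0:1→0
  Δ3: s2:0→1, s3:1→0
  (3Δ to stable)
t=1 Δ0: s2=1 s4=0 s0=0 s1=1 clk=1 s3=0
  Δ1: clk:1→0
  (1Δ to stable)
t=2 Δ0: s2=1 s4=0 s0=0 s1=1 clk=0 s3=0
  Δ1: clk:0→1
  Δ2: s0:0→1
  Δ3: s2:1→0, s3:0→1
  (3Δ to stable)
t=3 Δ0: s2=0 s4=0 s0=1 s1=1 clk=1 s3=1
  Δ1: clk:1→0
  (1Δ to stable)
t=4 Δ0: s2=0 s4=0 s0=1 s1=1 clk=0 s3=1
  Δ1: clk:0→1
  Δ2: s0:1→0
  Δ3: s2:0→1, s3:1→0
  (3Δ to stable)
t=5 Δ0: s2=1 s4=0 s0=0 s1=1 clk=1 s3=0
  Δ1: clk:1→0
  (1Δ to stable)
t=6 Δ0: s2=1 s4=0 s0=0 s1=1 clk=0 s3=0
  Δ1: clk:0→1
  Δ2: s0:0→1
  Δ3: s2:1→0, s3:0→1
  (3Δ to stable)
t=7 Δ0: s2=0 s4=0 s0=1 s1=1 clk=1 s3=1
  Δ1: clk:1→0
  (1Δ to stable)
t=8 Δ0: s2=0 s4=0 s0=1 s1=1 clk=0 s3=1
  Δ1: clk:0→1
  Δ2: s0:1→0
  Δ3: s2:0→1, s3:1→0
  (3Δ to stable)
t=9 Δ0: s2=1 s4=0 s0=0 s1=1 clk=1 s3=0
  Δ1: clk:1→0
  (1Δ to stable)
t=10 Δ0: s2=1 s4=0 s0=0 s1=1 clk=0 s3=0
  Δ1: clk:0→1
  Δ2: s0:0→1
  Δ3: s2:1→0, s3:0→1
  (3Δ to stable)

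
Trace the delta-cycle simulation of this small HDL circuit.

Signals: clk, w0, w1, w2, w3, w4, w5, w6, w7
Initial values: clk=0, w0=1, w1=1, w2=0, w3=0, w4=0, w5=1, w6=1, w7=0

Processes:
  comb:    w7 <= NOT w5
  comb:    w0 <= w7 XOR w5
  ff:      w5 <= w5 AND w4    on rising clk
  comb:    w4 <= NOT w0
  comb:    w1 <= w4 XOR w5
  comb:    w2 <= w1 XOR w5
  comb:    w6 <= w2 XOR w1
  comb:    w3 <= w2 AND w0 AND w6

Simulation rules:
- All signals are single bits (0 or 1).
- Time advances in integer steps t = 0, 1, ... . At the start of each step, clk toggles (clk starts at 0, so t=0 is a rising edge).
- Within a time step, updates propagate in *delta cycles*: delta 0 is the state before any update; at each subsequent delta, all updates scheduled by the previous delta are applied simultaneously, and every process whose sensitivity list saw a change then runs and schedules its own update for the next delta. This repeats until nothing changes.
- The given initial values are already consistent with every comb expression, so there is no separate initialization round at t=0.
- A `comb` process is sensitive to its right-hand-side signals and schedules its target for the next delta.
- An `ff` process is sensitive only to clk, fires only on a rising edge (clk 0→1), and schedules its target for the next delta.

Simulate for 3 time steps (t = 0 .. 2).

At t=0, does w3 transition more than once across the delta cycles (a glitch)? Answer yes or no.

yes

t0.Δ0 w6=1 w4=0 w0=1 w1=1 clk=0 w3=0 w2=0 w7=0 w5=1
t0.Δ1 w6=1 w4=0 w0=1 w1=1 clk=1 w3=0 w2=0 w7=0 w5=1
t0.Δ2 w6=1 w4=0 w0=1 w1=1 clk=1 w3=0 w2=0 w7=0 w5=0
t0.Δ3 w6=1 w4=0 w0=0 w1=0 clk=1 w3=0 w2=1 w7=1 w5=0
t0.Δ4 w6=1 w4=1 w0=1 w1=0 clk=1 w3=0 w2=0 w7=1 w5=0
t0.Δ5 w6=0 w4=0 w0=1 w1=1 clk=1 w3=0 w2=0 w7=1 w5=0
t0.Δ6 w6=1 w4=0 w0=1 w1=0 clk=1 w3=0 w2=1 w7=1 w5=0
t0.Δ7 w6=1 w4=0 w0=1 w1=0 clk=1 w3=1 w2=0 w7=1 w5=0
t0.Δ8 w6=0 w4=0 w0=1 w1=0 clk=1 w3=0 w2=0 w7=1 w5=0
t1.Δ0 w6=0 w4=0 w0=1 w1=0 clk=1 w3=0 w2=0 w7=1 w5=0
t1.Δ1 w6=0 w4=0 w0=1 w1=0 clk=0 w3=0 w2=0 w7=1 w5=0
t2.Δ0 w6=0 w4=0 w0=1 w1=0 clk=0 w3=0 w2=0 w7=1 w5=0
t2.Δ1 w6=0 w4=0 w0=1 w1=0 clk=1 w3=0 w2=0 w7=1 w5=0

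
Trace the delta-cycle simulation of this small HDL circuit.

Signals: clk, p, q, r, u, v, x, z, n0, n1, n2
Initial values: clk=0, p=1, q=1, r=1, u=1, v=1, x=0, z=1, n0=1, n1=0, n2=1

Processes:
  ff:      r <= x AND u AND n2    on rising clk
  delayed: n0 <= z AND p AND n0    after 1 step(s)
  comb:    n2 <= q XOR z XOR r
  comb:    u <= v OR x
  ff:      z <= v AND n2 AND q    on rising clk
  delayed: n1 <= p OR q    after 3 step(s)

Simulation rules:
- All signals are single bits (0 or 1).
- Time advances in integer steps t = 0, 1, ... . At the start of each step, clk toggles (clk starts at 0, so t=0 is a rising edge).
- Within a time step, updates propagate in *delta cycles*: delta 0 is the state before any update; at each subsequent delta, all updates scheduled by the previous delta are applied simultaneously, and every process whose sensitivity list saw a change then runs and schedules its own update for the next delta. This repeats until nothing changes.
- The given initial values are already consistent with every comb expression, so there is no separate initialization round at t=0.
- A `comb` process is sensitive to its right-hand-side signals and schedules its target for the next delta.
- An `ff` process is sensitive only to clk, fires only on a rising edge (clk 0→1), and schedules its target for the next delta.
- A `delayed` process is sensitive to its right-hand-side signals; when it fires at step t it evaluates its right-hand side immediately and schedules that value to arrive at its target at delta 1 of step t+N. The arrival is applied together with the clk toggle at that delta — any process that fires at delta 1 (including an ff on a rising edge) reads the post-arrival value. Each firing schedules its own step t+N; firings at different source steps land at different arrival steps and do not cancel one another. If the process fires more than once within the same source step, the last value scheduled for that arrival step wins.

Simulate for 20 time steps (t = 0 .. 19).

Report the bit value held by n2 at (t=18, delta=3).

1

[bits: clk,u,p,x,v,n2,n1,r,n0,q,z]
t=0: Δ0=01101101111 Δ1=11101101111 Δ2=11101100111 Δ3=11101000111 | 3Δ
t=1: Δ0=11101000111 Δ1=01101000111 | 1Δ
t=2: Δ0=01101000111 Δ1=11101000111 Δ2=11101000110 Δ3=11101100110 | 3Δ
t=3: Δ0=11101100110 Δ1=01101100010 | 1Δ
t=4: Δ0=01101100010 Δ1=11101100010 Δ2=11101100011 Δ3=11101000011 | 3Δ
t=5: Δ0=11101000011 Δ1=01101000011 | 1Δ
t=6: Δ0=01101000011 Δ1=11101000011 Δ2=11101000010 Δ3=11101100010 | 3Δ
t=7: Δ0=11101100010 Δ1=01101100010 | 1Δ
t=8: Δ0=01101100010 Δ1=11101100010 Δ2=11101100011 Δ3=11101000011 | 3Δ
t=9: Δ0=11101000011 Δ1=01101000011 | 1Δ
t=10: Δ0=01101000011 Δ1=11101000011 Δ2=11101000010 Δ3=11101100010 | 3Δ
t=11: Δ0=11101100010 Δ1=01101100010 | 1Δ
t=12: Δ0=01101100010 Δ1=11101100010 Δ2=11101100011 Δ3=11101000011 | 3Δ
t=13: Δ0=11101000011 Δ1=01101000011 | 1Δ
t=14: Δ0=01101000011 Δ1=11101000011 Δ2=11101000010 Δ3=11101100010 | 3Δ
t=15: Δ0=11101100010 Δ1=01101100010 | 1Δ
t=16: Δ0=01101100010 Δ1=11101100010 Δ2=11101100011 Δ3=11101000011 | 3Δ
t=17: Δ0=11101000011 Δ1=01101000011 | 1Δ
t=18: Δ0=01101000011 Δ1=11101000011 Δ2=11101000010 Δ3=11101100010 | 3Δ
t=19: Δ0=11101100010 Δ1=01101100010 | 1Δ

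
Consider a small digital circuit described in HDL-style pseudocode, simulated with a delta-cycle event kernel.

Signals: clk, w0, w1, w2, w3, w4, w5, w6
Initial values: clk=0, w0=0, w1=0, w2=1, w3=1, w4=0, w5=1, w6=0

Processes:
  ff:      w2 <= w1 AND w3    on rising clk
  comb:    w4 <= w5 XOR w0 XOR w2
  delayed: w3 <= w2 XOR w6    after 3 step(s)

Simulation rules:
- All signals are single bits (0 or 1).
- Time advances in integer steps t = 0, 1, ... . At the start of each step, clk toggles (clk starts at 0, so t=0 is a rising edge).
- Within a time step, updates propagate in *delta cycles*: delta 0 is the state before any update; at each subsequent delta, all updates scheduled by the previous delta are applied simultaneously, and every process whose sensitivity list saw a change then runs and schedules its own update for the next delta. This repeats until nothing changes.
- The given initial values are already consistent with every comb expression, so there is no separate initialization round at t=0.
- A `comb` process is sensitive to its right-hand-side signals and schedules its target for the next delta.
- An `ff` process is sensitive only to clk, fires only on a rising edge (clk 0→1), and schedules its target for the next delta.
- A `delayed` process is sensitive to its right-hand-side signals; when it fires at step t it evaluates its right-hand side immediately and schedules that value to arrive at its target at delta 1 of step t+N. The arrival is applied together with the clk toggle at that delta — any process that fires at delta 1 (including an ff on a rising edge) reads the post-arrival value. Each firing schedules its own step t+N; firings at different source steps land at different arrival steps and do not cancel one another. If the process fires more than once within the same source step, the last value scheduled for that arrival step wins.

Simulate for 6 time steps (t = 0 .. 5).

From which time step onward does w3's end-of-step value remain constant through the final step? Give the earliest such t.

[bits: w4,w3,w6,w5,clk,w0,w1,w2]
t=0: Δ0=01010001 Δ1=01011001 Δ2=01011000 Δ3=11011000 | 3Δ
t=1: Δ0=11011000 Δ1=11010000 | 1Δ
t=2: Δ0=11010000 Δ1=11011000 | 1Δ
t=3: Δ0=11011000 Δ1=10010000 | 1Δ
t=4: Δ0=10010000 Δ1=10011000 | 1Δ
t=5: Δ0=10011000 Δ1=10010000 | 1Δ

3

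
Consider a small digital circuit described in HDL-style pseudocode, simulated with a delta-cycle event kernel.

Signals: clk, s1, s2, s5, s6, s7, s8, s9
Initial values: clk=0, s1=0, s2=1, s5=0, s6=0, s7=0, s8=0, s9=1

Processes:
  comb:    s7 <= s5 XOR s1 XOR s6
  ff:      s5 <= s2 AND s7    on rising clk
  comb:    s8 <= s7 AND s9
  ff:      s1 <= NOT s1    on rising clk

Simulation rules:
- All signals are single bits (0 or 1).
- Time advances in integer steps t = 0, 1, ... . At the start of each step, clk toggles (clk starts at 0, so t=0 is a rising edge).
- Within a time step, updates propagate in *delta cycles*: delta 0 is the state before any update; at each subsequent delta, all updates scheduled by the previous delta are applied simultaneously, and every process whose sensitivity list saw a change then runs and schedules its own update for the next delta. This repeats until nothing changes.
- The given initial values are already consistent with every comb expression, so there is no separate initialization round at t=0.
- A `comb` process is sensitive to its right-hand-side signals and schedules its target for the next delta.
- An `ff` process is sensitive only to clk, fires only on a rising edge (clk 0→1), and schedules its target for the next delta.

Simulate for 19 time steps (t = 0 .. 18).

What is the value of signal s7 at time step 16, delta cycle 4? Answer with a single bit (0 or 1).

1

[bits: s1,s7,s5,clk,s6,s8,s9,s2]
t=0: Δ0=00000011 Δ1=00010011 Δ2=10010011 Δ3=11010011 Δ4=11010111 | 4Δ
t=1: Δ0=11010111 Δ1=11000111 | 1Δ
t=2: Δ0=11000111 Δ1=11010111 Δ2=01110111 | 2Δ
t=3: Δ0=01110111 Δ1=01100111 | 1Δ
t=4: Δ0=01100111 Δ1=01110111 Δ2=11110111 Δ3=10110111 Δ4=10110011 | 4Δ
t=5: Δ0=10110011 Δ1=10100011 | 1Δ
t=6: Δ0=10100011 Δ1=10110011 Δ2=00010011 | 2Δ
t=7: Δ0=00010011 Δ1=00000011 | 1Δ
t=8: Δ0=00000011 Δ1=00010011 Δ2=10010011 Δ3=11010011 Δ4=11010111 | 4Δ
t=9: Δ0=11010111 Δ1=11000111 | 1Δ
t=10: Δ0=11000111 Δ1=11010111 Δ2=01110111 | 2Δ
t=11: Δ0=01110111 Δ1=01100111 | 1Δ
t=12: Δ0=01100111 Δ1=01110111 Δ2=11110111 Δ3=10110111 Δ4=10110011 | 4Δ
t=13: Δ0=10110011 Δ1=10100011 | 1Δ
t=14: Δ0=10100011 Δ1=10110011 Δ2=00010011 | 2Δ
t=15: Δ0=00010011 Δ1=00000011 | 1Δ
t=16: Δ0=00000011 Δ1=00010011 Δ2=10010011 Δ3=11010011 Δ4=11010111 | 4Δ
t=17: Δ0=11010111 Δ1=11000111 | 1Δ
t=18: Δ0=11000111 Δ1=11010111 Δ2=01110111 | 2Δ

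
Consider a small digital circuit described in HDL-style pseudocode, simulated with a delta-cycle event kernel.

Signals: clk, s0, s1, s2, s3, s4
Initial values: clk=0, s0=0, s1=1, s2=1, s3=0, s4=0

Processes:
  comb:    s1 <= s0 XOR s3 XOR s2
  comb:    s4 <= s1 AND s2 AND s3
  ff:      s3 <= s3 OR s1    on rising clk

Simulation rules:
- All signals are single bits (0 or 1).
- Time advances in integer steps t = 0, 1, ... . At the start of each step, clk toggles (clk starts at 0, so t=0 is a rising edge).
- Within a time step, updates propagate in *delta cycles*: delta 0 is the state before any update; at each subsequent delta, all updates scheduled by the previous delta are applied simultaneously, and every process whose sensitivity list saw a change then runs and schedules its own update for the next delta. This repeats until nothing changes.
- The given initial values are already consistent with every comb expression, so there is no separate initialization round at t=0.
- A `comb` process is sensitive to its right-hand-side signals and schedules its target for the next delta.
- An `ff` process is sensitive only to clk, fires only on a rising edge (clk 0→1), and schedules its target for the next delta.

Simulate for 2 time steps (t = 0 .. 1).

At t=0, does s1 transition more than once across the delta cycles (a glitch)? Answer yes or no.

no

t0.Δ0 s4=0 s0=0 s1=1 s2=1 clk=0 s3=0
t0.Δ1 s4=0 s0=0 s1=1 s2=1 clk=1 s3=0
t0.Δ2 s4=0 s0=0 s1=1 s2=1 clk=1 s3=1
t0.Δ3 s4=1 s0=0 s1=0 s2=1 clk=1 s3=1
t0.Δ4 s4=0 s0=0 s1=0 s2=1 clk=1 s3=1
t1.Δ0 s4=0 s0=0 s1=0 s2=1 clk=1 s3=1
t1.Δ1 s4=0 s0=0 s1=0 s2=1 clk=0 s3=1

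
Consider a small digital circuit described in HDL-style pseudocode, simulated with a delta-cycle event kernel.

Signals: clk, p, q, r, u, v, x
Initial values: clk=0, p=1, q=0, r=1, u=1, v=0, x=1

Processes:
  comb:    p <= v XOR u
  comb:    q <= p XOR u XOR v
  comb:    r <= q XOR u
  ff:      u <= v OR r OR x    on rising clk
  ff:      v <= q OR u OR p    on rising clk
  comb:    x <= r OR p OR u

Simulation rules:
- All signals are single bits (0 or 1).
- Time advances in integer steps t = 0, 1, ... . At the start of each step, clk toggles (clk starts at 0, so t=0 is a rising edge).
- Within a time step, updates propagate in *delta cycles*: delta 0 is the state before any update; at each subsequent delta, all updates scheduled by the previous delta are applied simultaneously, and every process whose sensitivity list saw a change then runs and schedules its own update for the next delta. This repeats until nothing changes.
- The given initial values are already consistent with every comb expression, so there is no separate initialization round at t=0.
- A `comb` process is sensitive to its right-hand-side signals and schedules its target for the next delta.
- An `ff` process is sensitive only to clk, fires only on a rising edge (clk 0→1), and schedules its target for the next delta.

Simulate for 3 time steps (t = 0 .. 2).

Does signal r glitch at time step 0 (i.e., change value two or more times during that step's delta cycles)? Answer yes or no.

yes

t0.Δ0 clk=0 v=0 u=1 r=1 x=1 p=1 q=0
t0.Δ1 clk=1 v=0 u=1 r=1 x=1 p=1 q=0
t0.Δ2 clk=1 v=1 u=1 r=1 x=1 p=1 q=0
t0.Δ3 clk=1 v=1 u=1 r=1 x=1 p=0 q=1
t0.Δ4 clk=1 v=1 u=1 r=0 x=1 p=0 q=0
t0.Δ5 clk=1 v=1 u=1 r=1 x=1 p=0 q=0
t1.Δ0 clk=1 v=1 u=1 r=1 x=1 p=0 q=0
t1.Δ1 clk=0 v=1 u=1 r=1 x=1 p=0 q=0
t2.Δ0 clk=0 v=1 u=1 r=1 x=1 p=0 q=0
t2.Δ1 clk=1 v=1 u=1 r=1 x=1 p=0 q=0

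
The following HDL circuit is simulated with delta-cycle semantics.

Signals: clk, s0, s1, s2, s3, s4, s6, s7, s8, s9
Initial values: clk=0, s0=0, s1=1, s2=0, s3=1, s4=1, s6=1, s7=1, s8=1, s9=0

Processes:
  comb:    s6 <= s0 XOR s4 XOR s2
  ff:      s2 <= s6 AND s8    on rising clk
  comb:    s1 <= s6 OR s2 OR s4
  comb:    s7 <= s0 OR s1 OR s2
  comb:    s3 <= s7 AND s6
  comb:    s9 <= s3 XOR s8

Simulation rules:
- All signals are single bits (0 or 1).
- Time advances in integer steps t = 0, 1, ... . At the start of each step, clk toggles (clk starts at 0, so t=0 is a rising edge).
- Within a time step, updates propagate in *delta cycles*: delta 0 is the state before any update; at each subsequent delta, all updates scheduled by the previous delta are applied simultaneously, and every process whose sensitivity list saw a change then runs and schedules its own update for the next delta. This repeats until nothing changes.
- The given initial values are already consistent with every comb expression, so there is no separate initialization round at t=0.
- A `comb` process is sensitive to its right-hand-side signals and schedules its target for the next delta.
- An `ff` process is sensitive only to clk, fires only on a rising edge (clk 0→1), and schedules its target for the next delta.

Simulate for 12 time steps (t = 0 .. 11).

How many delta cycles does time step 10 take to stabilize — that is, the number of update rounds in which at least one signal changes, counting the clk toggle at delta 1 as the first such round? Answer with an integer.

t0.Δ0 s4=1 s0=0 s9=0 s7=1 s6=1 s1=1 clk=0 s3=1 s8=1 s2=0
t0.Δ1 s4=1 s0=0 s9=0 s7=1 s6=1 s1=1 clk=1 s3=1 s8=1 s2=0
t0.Δ2 s4=1 s0=0 s9=0 s7=1 s6=1 s1=1 clk=1 s3=1 s8=1 s2=1
t0.Δ3 s4=1 s0=0 s9=0 s7=1 s6=0 s1=1 clk=1 s3=1 s8=1 s2=1
t0.Δ4 s4=1 s0=0 s9=0 s7=1 s6=0 s1=1 clk=1 s3=0 s8=1 s2=1
t0.Δ5 s4=1 s0=0 s9=1 s7=1 s6=0 s1=1 clk=1 s3=0 s8=1 s2=1
t1.Δ0 s4=1 s0=0 s9=1 s7=1 s6=0 s1=1 clk=1 s3=0 s8=1 s2=1
t1.Δ1 s4=1 s0=0 s9=1 s7=1 s6=0 s1=1 clk=0 s3=0 s8=1 s2=1
t2.Δ0 s4=1 s0=0 s9=1 s7=1 s6=0 s1=1 clk=0 s3=0 s8=1 s2=1
t2.Δ1 s4=1 s0=0 s9=1 s7=1 s6=0 s1=1 clk=1 s3=0 s8=1 s2=1
t2.Δ2 s4=1 s0=0 s9=1 s7=1 s6=0 s1=1 clk=1 s3=0 s8=1 s2=0
t2.Δ3 s4=1 s0=0 s9=1 s7=1 s6=1 s1=1 clk=1 s3=0 s8=1 s2=0
t2.Δ4 s4=1 s0=0 s9=1 s7=1 s6=1 s1=1 clk=1 s3=1 s8=1 s2=0
t2.Δ5 s4=1 s0=0 s9=0 s7=1 s6=1 s1=1 clk=1 s3=1 s8=1 s2=0
t3.Δ0 s4=1 s0=0 s9=0 s7=1 s6=1 s1=1 clk=1 s3=1 s8=1 s2=0
t3.Δ1 s4=1 s0=0 s9=0 s7=1 s6=1 s1=1 clk=0 s3=1 s8=1 s2=0
t4.Δ0 s4=1 s0=0 s9=0 s7=1 s6=1 s1=1 clk=0 s3=1 s8=1 s2=0
t4.Δ1 s4=1 s0=0 s9=0 s7=1 s6=1 s1=1 clk=1 s3=1 s8=1 s2=0
t4.Δ2 s4=1 s0=0 s9=0 s7=1 s6=1 s1=1 clk=1 s3=1 s8=1 s2=1
t4.Δ3 s4=1 s0=0 s9=0 s7=1 s6=0 s1=1 clk=1 s3=1 s8=1 s2=1
t4.Δ4 s4=1 s0=0 s9=0 s7=1 s6=0 s1=1 clk=1 s3=0 s8=1 s2=1
t4.Δ5 s4=1 s0=0 s9=1 s7=1 s6=0 s1=1 clk=1 s3=0 s8=1 s2=1
t5.Δ0 s4=1 s0=0 s9=1 s7=1 s6=0 s1=1 clk=1 s3=0 s8=1 s2=1
t5.Δ1 s4=1 s0=0 s9=1 s7=1 s6=0 s1=1 clk=0 s3=0 s8=1 s2=1
t6.Δ0 s4=1 s0=0 s9=1 s7=1 s6=0 s1=1 clk=0 s3=0 s8=1 s2=1
t6.Δ1 s4=1 s0=0 s9=1 s7=1 s6=0 s1=1 clk=1 s3=0 s8=1 s2=1
t6.Δ2 s4=1 s0=0 s9=1 s7=1 s6=0 s1=1 clk=1 s3=0 s8=1 s2=0
t6.Δ3 s4=1 s0=0 s9=1 s7=1 s6=1 s1=1 clk=1 s3=0 s8=1 s2=0
t6.Δ4 s4=1 s0=0 s9=1 s7=1 s6=1 s1=1 clk=1 s3=1 s8=1 s2=0
t6.Δ5 s4=1 s0=0 s9=0 s7=1 s6=1 s1=1 clk=1 s3=1 s8=1 s2=0
t7.Δ0 s4=1 s0=0 s9=0 s7=1 s6=1 s1=1 clk=1 s3=1 s8=1 s2=0
t7.Δ1 s4=1 s0=0 s9=0 s7=1 s6=1 s1=1 clk=0 s3=1 s8=1 s2=0
t8.Δ0 s4=1 s0=0 s9=0 s7=1 s6=1 s1=1 clk=0 s3=1 s8=1 s2=0
t8.Δ1 s4=1 s0=0 s9=0 s7=1 s6=1 s1=1 clk=1 s3=1 s8=1 s2=0
t8.Δ2 s4=1 s0=0 s9=0 s7=1 s6=1 s1=1 clk=1 s3=1 s8=1 s2=1
t8.Δ3 s4=1 s0=0 s9=0 s7=1 s6=0 s1=1 clk=1 s3=1 s8=1 s2=1
t8.Δ4 s4=1 s0=0 s9=0 s7=1 s6=0 s1=1 clk=1 s3=0 s8=1 s2=1
t8.Δ5 s4=1 s0=0 s9=1 s7=1 s6=0 s1=1 clk=1 s3=0 s8=1 s2=1
t9.Δ0 s4=1 s0=0 s9=1 s7=1 s6=0 s1=1 clk=1 s3=0 s8=1 s2=1
t9.Δ1 s4=1 s0=0 s9=1 s7=1 s6=0 s1=1 clk=0 s3=0 s8=1 s2=1
t10.Δ0 s4=1 s0=0 s9=1 s7=1 s6=0 s1=1 clk=0 s3=0 s8=1 s2=1
t10.Δ1 s4=1 s0=0 s9=1 s7=1 s6=0 s1=1 clk=1 s3=0 s8=1 s2=1
t10.Δ2 s4=1 s0=0 s9=1 s7=1 s6=0 s1=1 clk=1 s3=0 s8=1 s2=0
t10.Δ3 s4=1 s0=0 s9=1 s7=1 s6=1 s1=1 clk=1 s3=0 s8=1 s2=0
t10.Δ4 s4=1 s0=0 s9=1 s7=1 s6=1 s1=1 clk=1 s3=1 s8=1 s2=0
t10.Δ5 s4=1 s0=0 s9=0 s7=1 s6=1 s1=1 clk=1 s3=1 s8=1 s2=0
t11.Δ0 s4=1 s0=0 s9=0 s7=1 s6=1 s1=1 clk=1 s3=1 s8=1 s2=0
t11.Δ1 s4=1 s0=0 s9=0 s7=1 s6=1 s1=1 clk=0 s3=1 s8=1 s2=0

5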